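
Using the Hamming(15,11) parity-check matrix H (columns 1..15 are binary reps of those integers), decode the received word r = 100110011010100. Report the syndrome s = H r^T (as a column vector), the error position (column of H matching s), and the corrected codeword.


s = (0, 1, 1, 1)^T, error position = 7, corrected codeword c = 100110111010100

Compute s = H r^T mod 2 one row at a time:
  s_1 = 1 + 1 + 0 + 1 + 0 + 1 + 0 + 0 = 4 ≡ 0 (mod 2).
  s_2 = 1 + 1 + 0 + 0 + 0 + 1 + 0 + 0 = 3 ≡ 1 (mod 2).
  s_3 = 0 + 0 + 0 + 0 + 0 + 1 + 0 + 0 = 1 ≡ 1 (mod 2).
  s_4 = 1 + 0 + 1 + 0 + 1 + 1 + 1 + 0 = 5 ≡ 1 (mod 2).
s = (0, 1, 1, 1)^T — this equals column 7 of H (binary 0111), so error is at position 7.
Correct: flip bit 7 of r = 100110011010100 to get c = 100110111010100.


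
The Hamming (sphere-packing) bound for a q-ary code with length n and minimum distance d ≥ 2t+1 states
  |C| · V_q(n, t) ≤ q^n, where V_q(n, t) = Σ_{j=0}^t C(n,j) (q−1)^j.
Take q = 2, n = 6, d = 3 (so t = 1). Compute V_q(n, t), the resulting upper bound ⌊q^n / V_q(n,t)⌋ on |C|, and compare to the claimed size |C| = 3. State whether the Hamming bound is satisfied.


V_q(n, t) = 7, q^n = 64, Hamming bound = 9, |C| = 3 ≤ bound (satisfied).

Step 1: Compute V_q(n, t) = Σ_{j=0}^1 C(n, j) (q−1)^j.
  j = 0: C(6,0)·(1)^0 = 1·1 = 1.
  j = 1: C(6,1)·(1)^1 = 6·1 = 6.
  V_q(n, t) = 1 + 6 = 7.
Step 2: q^n = 2^6 = 64.
Step 3: Hamming bound ⌊q^n / V_q(n,t)⌋ = ⌊64/7⌋ = 9.
Step 4: Compare |C| = 3 to 9: satisfied.
The claimed |C| lies below the Hamming bound.


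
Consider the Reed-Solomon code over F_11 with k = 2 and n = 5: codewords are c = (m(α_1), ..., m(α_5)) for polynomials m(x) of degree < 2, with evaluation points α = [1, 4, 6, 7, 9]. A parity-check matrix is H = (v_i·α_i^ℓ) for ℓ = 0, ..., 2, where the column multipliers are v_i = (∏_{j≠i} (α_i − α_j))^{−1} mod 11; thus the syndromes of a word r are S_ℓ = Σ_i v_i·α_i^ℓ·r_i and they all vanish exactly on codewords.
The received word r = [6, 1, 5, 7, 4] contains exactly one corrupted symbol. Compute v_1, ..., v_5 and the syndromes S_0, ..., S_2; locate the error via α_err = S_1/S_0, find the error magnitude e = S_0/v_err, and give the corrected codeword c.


S = (9, 4, 3), error at position 5, error magnitude e = 4, c = [6, 1, 5, 7, 0].

Step 1: column multipliers v_i = (∏_{j≠i}(α_i − α_j))^{−1} mod 11.
  i = 1 (α = 1): (1−4)(1−6)(1−7)(1−9) = (−3)·(−5)·(−6)·(−8) = 720 ≡ 5, so v_1 = 5^{−1} = 9 (mod 11).
  i = 2 (α = 4): (4−1)(4−6)(4−7)(4−9) = 3·(−2)·(−3)·(−5) = −90 ≡ 9, so v_2 = 9^{−1} = 5 (mod 11).
  i = 3 (α = 6): (6−1)(6−4)(6−7)(6−9) = 5·2·(−1)·(−3) = 30 ≡ 8, so v_3 = 8^{−1} = 7 (mod 11).
  i = 4 (α = 7): (7−1)(7−4)(7−6)(7−9) = 6·3·1·(−2) = −36 ≡ 8, so v_4 = 8^{−1} = 7 (mod 11).
  i = 5 (α = 9): (9−1)(9−4)(9−6)(9−7) = 8·5·3·2 = 240 ≡ 9, so v_5 = 9^{−1} = 5 (mod 11).
  v = [9, 5, 7, 7, 5].
Step 2: syndromes of r = [6, 1, 5, 7, 4] (all sums mod 11).
  S_0 = Σ v_i r_i = 9·6 + 5·1 + 7·5 + 7·7 + 5·4 = 163 ≡ 9.
  S_1 = Σ v_i α_i r_i = 9·1·6 + 5·4·1 + 7·6·5 + 7·7·7 + 5·9·4 = 807 ≡ 4.
  α_i^2 mod 11 = [1, 5, 3, 5, 4].
  S_2 = Σ v_i α_i^2 r_i = 9·1·6 + 5·5·1 + 7·3·5 + 7·5·7 + 5·4·4 = 509 ≡ 3.
  S = (9, 4, 3) ≠ 0, so r is not a codeword (an error is present).
Step 3: locate the error. For a single error e at position i, S_ℓ = v_i·e·α_i^ℓ, so α_err = S_1/S_0.
  S_0^{−1} = 9^{−1} = 5 (mod 11), so α_err = 4·5 = 20 ≡ 9 = α_5. Error position i = 5.
  Consistency check: S_2/S_1 = 3·3 = 9 ≡ 9 = α_err ✓ (single-error assumption holds).
Step 4: error magnitude e = S_0/v_5 = S_0·∏_{j≠5}(α_5 − α_j) = 9·9 = 81 ≡ 4 (mod 11).
Step 5: correct position 5: c_5 = r_5 − e = 4 − 4 ≡ 0 (mod 11). Hence c = [6, 1, 5, 7, 0].
  Check: interpolating c through the α_i gives m(x) = 4 + 2·x (degree < 2) with m(α_i) = c_i for every i, so c is indeed a codeword.


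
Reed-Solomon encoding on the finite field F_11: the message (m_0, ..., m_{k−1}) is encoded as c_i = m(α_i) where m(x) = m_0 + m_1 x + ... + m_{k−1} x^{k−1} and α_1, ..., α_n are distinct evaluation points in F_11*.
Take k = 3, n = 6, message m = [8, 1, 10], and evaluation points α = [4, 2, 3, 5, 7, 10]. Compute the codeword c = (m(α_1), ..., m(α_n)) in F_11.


c = [7, 6, 2, 10, 10, 6]

Message polynomial: m(x) = 8 + 1·x + 10·x^2 (mod 11).
For each evaluation point α_i, compute m(α_i) mod 11:
  α_1 = 4: Horner steps 10 → 8 → 7, so m(4) = 7.
  α_2 = 2: Horner steps 10 → 10 → 6, so m(2) = 6.
  α_3 = 3: Horner steps 10 → 9 → 2, so m(3) = 2.
  α_4 = 5: Horner steps 10 → 7 → 10, so m(5) = 10.
  α_5 = 7: Horner steps 10 → 5 → 10, so m(7) = 10.
  α_6 = 10: Horner steps 10 → 2 → 6, so m(10) = 6.
Codeword c = [7, 6, 2, 10, 10, 6] ∈ F_11^6.


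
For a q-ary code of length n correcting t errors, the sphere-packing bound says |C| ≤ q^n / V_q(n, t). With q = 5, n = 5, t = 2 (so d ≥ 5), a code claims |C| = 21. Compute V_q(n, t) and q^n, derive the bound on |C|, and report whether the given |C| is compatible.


V_q(n, t) = 181, q^n = 3125, Hamming bound = 17, |C| = 21 > bound (violated).

Step 1: Compute V_q(n, t) = Σ_{j=0}^2 C(n, j) (q−1)^j.
  j = 0: C(5,0)·(4)^0 = 1·1 = 1.
  j = 1: C(5,1)·(4)^1 = 5·4 = 20.
  j = 2: C(5,2)·(4)^2 = 10·16 = 160.
  V_q(n, t) = 1 + 20 + 160 = 181.
Step 2: q^n = 5^5 = 3125.
Step 3: Hamming bound ⌊q^n / V_q(n,t)⌋ = ⌊3125/181⌋ = 17.
Step 4: Compare |C| = 21 to 17: violated.
The claimed |C| lies above the Hamming bound, so no 5-ary code of length 5 with d ≥ 5 can have 21 codewords.


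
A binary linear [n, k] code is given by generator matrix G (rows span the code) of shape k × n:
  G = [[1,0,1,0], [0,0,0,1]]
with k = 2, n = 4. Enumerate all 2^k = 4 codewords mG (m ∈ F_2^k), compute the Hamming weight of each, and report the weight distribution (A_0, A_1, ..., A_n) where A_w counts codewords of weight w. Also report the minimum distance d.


Weight distribution: A_0 = 1, A_1 = 1, A_2 = 1, A_3 = 1. Minimum distance d = 1.

Enumerate all 2^2 = 4 messages m ∈ F_2^2.
For each, compute codeword c = mG in F_2^4, then tally its weight.
  m = 00 → c = 0000, weight = 0.
  m = 10 → c = 1010, weight = 2.
  m = 01 → c = 0001, weight = 1.
  m = 11 → c = 1011, weight = 3.
Tally weights:
  weight 0: 1 codewords.
  weight 1: 1 codewords.
  weight 2: 1 codewords.
  weight 3: 1 codewords.
Minimum distance d = smallest w > 0 with A_w > 0 = 1.
Sanity: Σ A_w = 4 = 2^2 = 4 ✓.


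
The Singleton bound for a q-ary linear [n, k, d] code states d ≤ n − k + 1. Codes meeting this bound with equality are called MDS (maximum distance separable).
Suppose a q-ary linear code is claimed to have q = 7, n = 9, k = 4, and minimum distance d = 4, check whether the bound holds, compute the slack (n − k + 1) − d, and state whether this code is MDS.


Singleton RHS = n − k + 1 = 6, slack = 2, bound satisfied, not MDS.

Singleton bound: d ≤ n − k + 1.
Here n = 9, k = 4, so n − k + 1 = 6.
Given d = 4, check d ≤ 6: YES.
Slack = (n − k + 1) − d = 2.
The code is NOT MDS (slack = 2 > 0).
Description: the claimed parameters are [9, 4, 4]_7; such a code would be non-MDS.


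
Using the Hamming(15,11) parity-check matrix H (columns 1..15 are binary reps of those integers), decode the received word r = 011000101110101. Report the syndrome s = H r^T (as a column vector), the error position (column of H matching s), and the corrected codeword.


s = (1, 1, 0, 0)^T, error position = 12, corrected codeword c = 011000101111101

Compute s = H r^T mod 2 one row at a time:
  s_1 = 0 + 1 + 1 + 1 + 0 + 1 + 0 + 1 = 5 ≡ 1 (mod 2).
  s_2 = 0 + 0 + 0 + 1 + 0 + 1 + 0 + 1 = 3 ≡ 1 (mod 2).
  s_3 = 1 + 1 + 0 + 1 + 1 + 1 + 0 + 1 = 6 ≡ 0 (mod 2).
  s_4 = 0 + 1 + 0 + 1 + 1 + 1 + 1 + 1 = 6 ≡ 0 (mod 2).
s = (1, 1, 0, 0)^T — this equals column 12 of H (binary 1100), so error is at position 12.
Correct: flip bit 12 of r = 011000101110101 to get c = 011000101111101.


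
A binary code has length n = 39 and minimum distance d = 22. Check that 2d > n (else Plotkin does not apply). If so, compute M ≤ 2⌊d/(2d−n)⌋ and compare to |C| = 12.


Plotkin bound M ≤ 8; given |C| = 12 > bound (violated).

Check applicability: 2d = 44, n = 39.
2d − n = 5 > 0, so Plotkin applies.
Compute d/(2d−n) = 22/5 ≈ 4.4000.
⌊d/(2d−n)⌋ = 4.
Plotkin bound: M ≤ 2·4 = 8.
Given |C| = 12, check: VIOLATED.
This |C| is above the Plotkin bound, so no binary code with n = 39, d = 22 and 12 codewords exists.


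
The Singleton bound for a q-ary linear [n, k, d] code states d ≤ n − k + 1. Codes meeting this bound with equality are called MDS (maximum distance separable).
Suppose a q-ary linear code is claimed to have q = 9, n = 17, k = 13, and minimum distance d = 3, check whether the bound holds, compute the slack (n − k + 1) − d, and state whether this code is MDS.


Singleton RHS = n − k + 1 = 5, slack = 2, bound satisfied, not MDS.

Singleton bound: d ≤ n − k + 1.
Here n = 17, k = 13, so n − k + 1 = 5.
Given d = 3, check d ≤ 5: YES.
Slack = (n − k + 1) − d = 2.
The code is NOT MDS (slack = 2 > 0).
Description: the claimed parameters are [17, 13, 3]_9; such a code would be non-MDS.


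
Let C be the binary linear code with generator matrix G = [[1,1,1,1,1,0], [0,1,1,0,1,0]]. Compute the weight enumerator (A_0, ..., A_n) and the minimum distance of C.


Weight distribution: A_0 = 1, A_2 = 1, A_3 = 1, A_5 = 1. Minimum distance d = 2.

Enumerate all 2^2 = 4 messages m ∈ F_2^2.
For each, compute codeword c = mG in F_2^6, then tally its weight.
  m = 00 → c = 000000, weight = 0.
  m = 10 → c = 111110, weight = 5.
  m = 01 → c = 011010, weight = 3.
  m = 11 → c = 100100, weight = 2.
Tally weights:
  weight 0: 1 codewords.
  weight 2: 1 codewords.
  weight 3: 1 codewords.
  weight 5: 1 codewords.
Minimum distance d = smallest w > 0 with A_w > 0 = 2.
Sanity: Σ A_w = 4 = 2^2 = 4 ✓.


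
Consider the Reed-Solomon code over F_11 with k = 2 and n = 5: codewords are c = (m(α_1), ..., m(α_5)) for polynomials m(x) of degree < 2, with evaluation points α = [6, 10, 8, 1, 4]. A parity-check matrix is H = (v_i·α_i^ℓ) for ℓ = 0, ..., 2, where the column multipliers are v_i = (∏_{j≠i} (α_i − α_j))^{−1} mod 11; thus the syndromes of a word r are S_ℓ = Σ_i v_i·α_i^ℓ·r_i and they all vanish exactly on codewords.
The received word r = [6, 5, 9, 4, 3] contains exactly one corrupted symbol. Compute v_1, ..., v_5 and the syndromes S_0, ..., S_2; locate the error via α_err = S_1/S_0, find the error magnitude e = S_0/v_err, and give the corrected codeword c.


S = (5, 6, 5), error at position 2, error magnitude e = 4, c = [6, 1, 9, 4, 3].

Step 1: column multipliers v_i = (∏_{j≠i}(α_i − α_j))^{−1} mod 11.
  i = 1 (α = 6): (6−10)(6−8)(6−1)(6−4) = (−4)·(−2)·5·2 = 80 ≡ 3, so v_1 = 3^{−1} = 4 (mod 11).
  i = 2 (α = 10): (10−6)(10−8)(10−1)(10−4) = 4·2·9·6 = 432 ≡ 3, so v_2 = 3^{−1} = 4 (mod 11).
  i = 3 (α = 8): (8−6)(8−10)(8−1)(8−4) = 2·(−2)·7·4 = −112 ≡ 9, so v_3 = 9^{−1} = 5 (mod 11).
  i = 4 (α = 1): (1−6)(1−10)(1−8)(1−4) = (−5)·(−9)·(−7)·(−3) = 945 ≡ 10, so v_4 = 10^{−1} = 10 (mod 11).
  i = 5 (α = 4): (4−6)(4−10)(4−8)(4−1) = (−2)·(−6)·(−4)·3 = −144 ≡ 10, so v_5 = 10^{−1} = 10 (mod 11).
  v = [4, 4, 5, 10, 10].
Step 2: syndromes of r = [6, 5, 9, 4, 3] (all sums mod 11).
  S_0 = Σ v_i r_i = 4·6 + 4·5 + 5·9 + 10·4 + 10·3 = 159 ≡ 5.
  S_1 = Σ v_i α_i r_i = 4·6·6 + 4·10·5 + 5·8·9 + 10·1·4 + 10·4·3 = 864 ≡ 6.
  α_i^2 mod 11 = [3, 1, 9, 1, 5].
  S_2 = Σ v_i α_i^2 r_i = 4·3·6 + 4·1·5 + 5·9·9 + 10·1·4 + 10·5·3 = 687 ≡ 5.
  S = (5, 6, 5) ≠ 0, so r is not a codeword (an error is present).
Step 3: locate the error. For a single error e at position i, S_ℓ = v_i·e·α_i^ℓ, so α_err = S_1/S_0.
  S_0^{−1} = 5^{−1} = 9 (mod 11), so α_err = 6·9 = 54 ≡ 10 = α_2. Error position i = 2.
  Consistency check: S_2/S_1 = 5·2 = 10 ≡ 10 = α_err ✓ (single-error assumption holds).
Step 4: error magnitude e = S_0/v_2 = S_0·∏_{j≠2}(α_2 − α_j) = 5·3 = 15 ≡ 4 (mod 11).
Step 5: correct position 2: c_2 = r_2 − e = 5 − 4 ≡ 1 (mod 11). Hence c = [6, 1, 9, 4, 3].
  Check: interpolating c through the α_i gives m(x) = 8 + 7·x (degree < 2) with m(α_i) = c_i for every i, so c is indeed a codeword.


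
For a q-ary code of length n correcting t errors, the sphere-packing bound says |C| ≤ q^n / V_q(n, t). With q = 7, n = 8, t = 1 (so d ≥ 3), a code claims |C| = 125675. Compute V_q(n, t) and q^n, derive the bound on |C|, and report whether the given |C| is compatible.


V_q(n, t) = 49, q^n = 5764801, Hamming bound = 117649, |C| = 125675 > bound (violated).

Step 1: Compute V_q(n, t) = Σ_{j=0}^1 C(n, j) (q−1)^j.
  j = 0: C(8,0)·(6)^0 = 1·1 = 1.
  j = 1: C(8,1)·(6)^1 = 8·6 = 48.
  V_q(n, t) = 1 + 48 = 49.
Step 2: q^n = 7^8 = 5764801.
Step 3: Hamming bound ⌊q^n / V_q(n,t)⌋ = ⌊5764801/49⌋ = 117649.
Step 4: Compare |C| = 125675 to 117649: violated.
The claimed |C| lies above the Hamming bound, so no 7-ary code of length 8 with d ≥ 3 can have 125675 codewords.


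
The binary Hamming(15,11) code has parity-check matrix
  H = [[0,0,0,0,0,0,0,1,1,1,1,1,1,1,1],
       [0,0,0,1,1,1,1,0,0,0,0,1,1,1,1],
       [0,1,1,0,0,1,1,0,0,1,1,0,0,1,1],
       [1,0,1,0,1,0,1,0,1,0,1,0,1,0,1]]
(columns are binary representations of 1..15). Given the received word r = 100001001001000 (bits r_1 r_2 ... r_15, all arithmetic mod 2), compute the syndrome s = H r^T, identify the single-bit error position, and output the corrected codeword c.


s = (0, 0, 1, 0)^T, error position = 2, corrected codeword c = 110001001001000

Compute s = H r^T mod 2 one row at a time:
  s_1 = 0 + 1 + 0 + 0 + 1 + 0 + 0 + 0 = 2 ≡ 0 (mod 2).
  s_2 = 0 + 0 + 1 + 0 + 1 + 0 + 0 + 0 = 2 ≡ 0 (mod 2).
  s_3 = 0 + 0 + 1 + 0 + 0 + 0 + 0 + 0 = 1 ≡ 1 (mod 2).
  s_4 = 1 + 0 + 0 + 0 + 1 + 0 + 0 + 0 = 2 ≡ 0 (mod 2).
s = (0, 0, 1, 0)^T — this equals column 2 of H (binary 0010), so error is at position 2.
Correct: flip bit 2 of r = 100001001001000 to get c = 110001001001000.


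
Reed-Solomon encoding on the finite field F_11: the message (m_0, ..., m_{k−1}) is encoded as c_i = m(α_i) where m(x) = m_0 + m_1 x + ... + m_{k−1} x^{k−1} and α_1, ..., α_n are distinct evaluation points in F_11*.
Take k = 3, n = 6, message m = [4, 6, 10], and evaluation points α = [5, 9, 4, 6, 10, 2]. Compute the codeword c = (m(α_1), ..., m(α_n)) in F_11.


c = [9, 10, 1, 4, 8, 1]

Message polynomial: m(x) = 4 + 6·x + 10·x^2 (mod 11).
For each evaluation point α_i, compute m(α_i) mod 11:
  α_1 = 5: Horner steps 10 → 1 → 9, so m(5) = 9.
  α_2 = 9: Horner steps 10 → 8 → 10, so m(9) = 10.
  α_3 = 4: Horner steps 10 → 2 → 1, so m(4) = 1.
  α_4 = 6: Horner steps 10 → 0 → 4, so m(6) = 4.
  α_5 = 10: Horner steps 10 → 7 → 8, so m(10) = 8.
  α_6 = 2: Horner steps 10 → 4 → 1, so m(2) = 1.
Codeword c = [9, 10, 1, 4, 8, 1] ∈ F_11^6.


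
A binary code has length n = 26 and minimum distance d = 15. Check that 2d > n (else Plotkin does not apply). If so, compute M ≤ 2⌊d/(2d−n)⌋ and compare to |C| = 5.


Plotkin bound M ≤ 6; given |C| = 5 ≤ bound (satisfied).

Check applicability: 2d = 30, n = 26.
2d − n = 4 > 0, so Plotkin applies.
Compute d/(2d−n) = 15/4 ≈ 3.7500.
⌊d/(2d−n)⌋ = 3.
Plotkin bound: M ≤ 2·3 = 6.
Given |C| = 5, check: satisfied.
This |C| is below the Plotkin bound.


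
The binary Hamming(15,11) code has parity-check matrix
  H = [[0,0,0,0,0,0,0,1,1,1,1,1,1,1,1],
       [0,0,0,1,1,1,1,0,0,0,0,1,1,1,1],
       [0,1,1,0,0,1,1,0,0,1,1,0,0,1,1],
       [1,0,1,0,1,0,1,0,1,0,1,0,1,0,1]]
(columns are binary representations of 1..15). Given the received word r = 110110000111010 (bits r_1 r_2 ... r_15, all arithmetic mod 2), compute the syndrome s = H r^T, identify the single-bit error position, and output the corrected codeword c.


s = (0, 0, 0, 1)^T, error position = 1, corrected codeword c = 010110000111010

Compute s = H r^T mod 2 one row at a time:
  s_1 = 0 + 0 + 1 + 1 + 1 + 0 + 1 + 0 = 4 ≡ 0 (mod 2).
  s_2 = 1 + 1 + 0 + 0 + 1 + 0 + 1 + 0 = 4 ≡ 0 (mod 2).
  s_3 = 1 + 0 + 0 + 0 + 1 + 1 + 1 + 0 = 4 ≡ 0 (mod 2).
  s_4 = 1 + 0 + 1 + 0 + 0 + 1 + 0 + 0 = 3 ≡ 1 (mod 2).
s = (0, 0, 0, 1)^T — this equals column 1 of H (binary 0001), so error is at position 1.
Correct: flip bit 1 of r = 110110000111010 to get c = 010110000111010.


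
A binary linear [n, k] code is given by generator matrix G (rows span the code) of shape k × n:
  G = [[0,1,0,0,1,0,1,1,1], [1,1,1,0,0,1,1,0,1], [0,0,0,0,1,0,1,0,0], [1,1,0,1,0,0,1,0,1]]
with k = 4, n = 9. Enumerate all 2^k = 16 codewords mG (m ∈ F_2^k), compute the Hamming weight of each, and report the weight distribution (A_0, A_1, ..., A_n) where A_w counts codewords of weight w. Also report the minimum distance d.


Weight distribution: A_0 = 1, A_2 = 1, A_3 = 2, A_4 = 2, A_5 = 6, A_6 = 3, A_8 = 1. Minimum distance d = 2.

Enumerate all 2^4 = 16 messages m ∈ F_2^4.
For each, compute codeword c = mG in F_2^9, then tally its weight.
  m = 0000 → c = 000000000, weight = 0.
  m = 1000 → c = 010010111, weight = 5.
  m = 0100 → c = 111001101, weight = 6.
  m = 1100 → c = 101011010, weight = 5.
  m = 0010 → c = 000010100, weight = 2.
  m = 1010 → c = 010000011, weight = 3.
  m = 0110 → c = 111011001, weight = 6.
  m = 1110 → c = 101001110, weight = 5.
  m = 0001 → c = 110100101, weight = 5.
  m = 1001 → c = 100110010, weight = 4.
  m = 0101 → c = 001101000, weight = 3.
  m = 1101 → c = 011111111, weight = 8.
  m = 0011 → c = 110110001, weight = 5.
  m = 1011 → c = 100100110, weight = 4.
  m = 0111 → c = 001111100, weight = 5.
  m = 1111 → c = 011101011, weight = 6.
Tally weights:
  weight 0: 1 codewords.
  weight 2: 1 codewords.
  weight 3: 2 codewords.
  weight 4: 2 codewords.
  weight 5: 6 codewords.
  weight 6: 3 codewords.
  weight 8: 1 codewords.
Minimum distance d = smallest w > 0 with A_w > 0 = 2.
Sanity: Σ A_w = 16 = 2^4 = 16 ✓.


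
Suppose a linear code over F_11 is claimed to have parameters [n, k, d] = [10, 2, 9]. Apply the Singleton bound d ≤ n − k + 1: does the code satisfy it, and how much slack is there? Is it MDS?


Singleton RHS = n − k + 1 = 9, slack = 0, bound satisfied, MDS.

Singleton bound: d ≤ n − k + 1.
Here n = 10, k = 2, so n − k + 1 = 9.
Given d = 9, check d ≤ 9: YES.
Slack = (n − k + 1) − d = 0.
The code is MDS (slack = 0).
Description: the claimed parameters are [10, 2, 9]_11; such a code would be MDS (meets Singleton bound).


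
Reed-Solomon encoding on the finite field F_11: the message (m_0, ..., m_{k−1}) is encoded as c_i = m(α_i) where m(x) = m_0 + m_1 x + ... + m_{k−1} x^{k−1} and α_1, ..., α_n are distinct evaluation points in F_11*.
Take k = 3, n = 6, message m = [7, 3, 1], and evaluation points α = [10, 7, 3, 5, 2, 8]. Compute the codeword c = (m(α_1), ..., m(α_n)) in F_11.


c = [5, 0, 3, 3, 6, 7]

Message polynomial: m(x) = 7 + 3·x + 1·x^2 (mod 11).
For each evaluation point α_i, compute m(α_i) mod 11:
  α_1 = 10: Horner steps 1 → 2 → 5, so m(10) = 5.
  α_2 = 7: Horner steps 1 → 10 → 0, so m(7) = 0.
  α_3 = 3: Horner steps 1 → 6 → 3, so m(3) = 3.
  α_4 = 5: Horner steps 1 → 8 → 3, so m(5) = 3.
  α_5 = 2: Horner steps 1 → 5 → 6, so m(2) = 6.
  α_6 = 8: Horner steps 1 → 0 → 7, so m(8) = 7.
Codeword c = [5, 0, 3, 3, 6, 7] ∈ F_11^6.


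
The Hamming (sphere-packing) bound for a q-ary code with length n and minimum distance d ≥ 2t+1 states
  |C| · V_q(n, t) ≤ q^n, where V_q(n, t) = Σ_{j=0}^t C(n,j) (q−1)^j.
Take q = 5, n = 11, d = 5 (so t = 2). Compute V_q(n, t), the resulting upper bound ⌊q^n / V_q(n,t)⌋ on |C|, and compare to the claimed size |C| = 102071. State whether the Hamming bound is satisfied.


V_q(n, t) = 925, q^n = 48828125, Hamming bound = 52787, |C| = 102071 > bound (violated).

Step 1: Compute V_q(n, t) = Σ_{j=0}^2 C(n, j) (q−1)^j.
  j = 0: C(11,0)·(4)^0 = 1·1 = 1.
  j = 1: C(11,1)·(4)^1 = 11·4 = 44.
  j = 2: C(11,2)·(4)^2 = 55·16 = 880.
  V_q(n, t) = 1 + 44 + 880 = 925.
Step 2: q^n = 5^11 = 48828125.
Step 3: Hamming bound ⌊q^n / V_q(n,t)⌋ = ⌊48828125/925⌋ = 52787.
Step 4: Compare |C| = 102071 to 52787: violated.
The claimed |C| lies above the Hamming bound, so no 5-ary code of length 11 with d ≥ 5 can have 102071 codewords.


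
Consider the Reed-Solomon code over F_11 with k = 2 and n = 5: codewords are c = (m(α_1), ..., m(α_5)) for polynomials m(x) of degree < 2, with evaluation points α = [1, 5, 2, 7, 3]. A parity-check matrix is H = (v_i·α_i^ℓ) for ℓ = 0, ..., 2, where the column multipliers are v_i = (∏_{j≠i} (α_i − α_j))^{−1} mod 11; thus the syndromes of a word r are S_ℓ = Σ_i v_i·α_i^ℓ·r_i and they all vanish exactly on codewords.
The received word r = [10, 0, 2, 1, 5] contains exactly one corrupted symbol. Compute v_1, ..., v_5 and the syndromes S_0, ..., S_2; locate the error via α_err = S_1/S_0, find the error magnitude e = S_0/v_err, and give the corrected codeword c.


S = (8, 1, 7), error at position 4, error magnitude e = 6, c = [10, 0, 2, 6, 5].

Step 1: column multipliers v_i = (∏_{j≠i}(α_i − α_j))^{−1} mod 11.
  i = 1 (α = 1): (1−5)(1−2)(1−7)(1−3) = (−4)·(−1)·(−6)·(−2) = 48 ≡ 4, so v_1 = 4^{−1} = 3 (mod 11).
  i = 2 (α = 5): (5−1)(5−2)(5−7)(5−3) = 4·3·(−2)·2 = −48 ≡ 7, so v_2 = 7^{−1} = 8 (mod 11).
  i = 3 (α = 2): (2−1)(2−5)(2−7)(2−3) = 1·(−3)·(−5)·(−1) = −15 ≡ 7, so v_3 = 7^{−1} = 8 (mod 11).
  i = 4 (α = 7): (7−1)(7−5)(7−2)(7−3) = 6·2·5·4 = 240 ≡ 9, so v_4 = 9^{−1} = 5 (mod 11).
  i = 5 (α = 3): (3−1)(3−5)(3−2)(3−7) = 2·(−2)·1·(−4) = 16 ≡ 5, so v_5 = 5^{−1} = 9 (mod 11).
  v = [3, 8, 8, 5, 9].
Step 2: syndromes of r = [10, 0, 2, 1, 5] (all sums mod 11).
  S_0 = Σ v_i r_i = 3·10 + 8·0 + 8·2 + 5·1 + 9·5 = 96 ≡ 8.
  S_1 = Σ v_i α_i r_i = 3·1·10 + 8·5·0 + 8·2·2 + 5·7·1 + 9·3·5 = 232 ≡ 1.
  α_i^2 mod 11 = [1, 3, 4, 5, 9].
  S_2 = Σ v_i α_i^2 r_i = 3·1·10 + 8·3·0 + 8·4·2 + 5·5·1 + 9·9·5 = 524 ≡ 7.
  S = (8, 1, 7) ≠ 0, so r is not a codeword (an error is present).
Step 3: locate the error. For a single error e at position i, S_ℓ = v_i·e·α_i^ℓ, so α_err = S_1/S_0.
  S_0^{−1} = 8^{−1} = 7 (mod 11), so α_err = 1·7 = 7 ≡ 7 = α_4. Error position i = 4.
  Consistency check: S_2/S_1 = 7·1 = 7 ≡ 7 = α_err ✓ (single-error assumption holds).
Step 4: error magnitude e = S_0/v_4 = S_0·∏_{j≠4}(α_4 − α_j) = 8·9 = 72 ≡ 6 (mod 11).
Step 5: correct position 4: c_4 = r_4 − e = 1 − 6 ≡ 6 (mod 11). Hence c = [10, 0, 2, 6, 5].
  Check: interpolating c through the α_i gives m(x) = 7 + 3·x (degree < 2) with m(α_i) = c_i for every i, so c is indeed a codeword.


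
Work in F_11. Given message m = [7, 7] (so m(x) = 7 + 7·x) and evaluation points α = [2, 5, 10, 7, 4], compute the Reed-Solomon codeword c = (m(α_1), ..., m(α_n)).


c = [10, 9, 0, 1, 2]

Message polynomial: m(x) = 7 + 7·x (mod 11).
For each evaluation point α_i, compute m(α_i) mod 11:
  α_1 = 2: Horner steps 7 → 10, so m(2) = 10.
  α_2 = 5: Horner steps 7 → 9, so m(5) = 9.
  α_3 = 10: Horner steps 7 → 0, so m(10) = 0.
  α_4 = 7: Horner steps 7 → 1, so m(7) = 1.
  α_5 = 4: Horner steps 7 → 2, so m(4) = 2.
Codeword c = [10, 9, 0, 1, 2] ∈ F_11^5.


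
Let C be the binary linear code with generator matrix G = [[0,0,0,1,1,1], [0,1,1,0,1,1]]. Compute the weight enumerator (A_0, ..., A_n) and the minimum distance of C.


Weight distribution: A_0 = 1, A_3 = 2, A_4 = 1. Minimum distance d = 3.

Enumerate all 2^2 = 4 messages m ∈ F_2^2.
For each, compute codeword c = mG in F_2^6, then tally its weight.
  m = 00 → c = 000000, weight = 0.
  m = 10 → c = 000111, weight = 3.
  m = 01 → c = 011011, weight = 4.
  m = 11 → c = 011100, weight = 3.
Tally weights:
  weight 0: 1 codewords.
  weight 3: 2 codewords.
  weight 4: 1 codewords.
Minimum distance d = smallest w > 0 with A_w > 0 = 3.
Sanity: Σ A_w = 4 = 2^2 = 4 ✓.


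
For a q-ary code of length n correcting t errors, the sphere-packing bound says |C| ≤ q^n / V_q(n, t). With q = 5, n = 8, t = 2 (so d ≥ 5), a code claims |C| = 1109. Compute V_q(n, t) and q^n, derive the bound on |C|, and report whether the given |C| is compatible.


V_q(n, t) = 481, q^n = 390625, Hamming bound = 812, |C| = 1109 > bound (violated).

Step 1: Compute V_q(n, t) = Σ_{j=0}^2 C(n, j) (q−1)^j.
  j = 0: C(8,0)·(4)^0 = 1·1 = 1.
  j = 1: C(8,1)·(4)^1 = 8·4 = 32.
  j = 2: C(8,2)·(4)^2 = 28·16 = 448.
  V_q(n, t) = 1 + 32 + 448 = 481.
Step 2: q^n = 5^8 = 390625.
Step 3: Hamming bound ⌊q^n / V_q(n,t)⌋ = ⌊390625/481⌋ = 812.
Step 4: Compare |C| = 1109 to 812: violated.
The claimed |C| lies above the Hamming bound, so no 5-ary code of length 8 with d ≥ 5 can have 1109 codewords.


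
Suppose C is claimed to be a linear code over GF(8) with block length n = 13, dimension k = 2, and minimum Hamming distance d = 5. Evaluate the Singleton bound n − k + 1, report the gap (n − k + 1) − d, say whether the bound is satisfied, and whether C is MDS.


Singleton RHS = n − k + 1 = 12, slack = 7, bound satisfied, not MDS.

Singleton bound: d ≤ n − k + 1.
Here n = 13, k = 2, so n − k + 1 = 12.
Given d = 5, check d ≤ 12: YES.
Slack = (n − k + 1) − d = 7.
The code is NOT MDS (slack = 7 > 0).
Description: the claimed parameters are [13, 2, 5]_8; such a code would be non-MDS.


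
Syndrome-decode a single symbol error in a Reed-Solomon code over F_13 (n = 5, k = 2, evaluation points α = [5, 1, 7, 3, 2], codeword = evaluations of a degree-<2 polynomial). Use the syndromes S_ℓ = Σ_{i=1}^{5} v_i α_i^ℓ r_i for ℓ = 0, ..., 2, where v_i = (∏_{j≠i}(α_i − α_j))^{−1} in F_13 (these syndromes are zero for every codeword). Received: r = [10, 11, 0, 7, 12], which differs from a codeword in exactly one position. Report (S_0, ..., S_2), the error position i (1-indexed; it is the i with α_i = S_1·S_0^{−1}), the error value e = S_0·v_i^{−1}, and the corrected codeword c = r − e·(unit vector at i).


S = (8, 8, 8), error at position 2, error magnitude e = 7, c = [10, 4, 0, 7, 12].

Step 1: column multipliers v_i = (∏_{j≠i}(α_i − α_j))^{−1} mod 13.
  i = 1 (α = 5): (5−1)(5−7)(5−3)(5−2) = 4·(−2)·2·3 = −48 ≡ 4, so v_1 = 4^{−1} = 10 (mod 13).
  i = 2 (α = 1): (1−5)(1−7)(1−3)(1−2) = (−4)·(−6)·(−2)·(−1) = 48 ≡ 9, so v_2 = 9^{−1} = 3 (mod 13).
  i = 3 (α = 7): (7−5)(7−1)(7−3)(7−2) = 2·6·4·5 = 240 ≡ 6, so v_3 = 6^{−1} = 11 (mod 13).
  i = 4 (α = 3): (3−5)(3−1)(3−7)(3−2) = (−2)·2·(−4)·1 = 16 ≡ 3, so v_4 = 3^{−1} = 9 (mod 13).
  i = 5 (α = 2): (2−5)(2−1)(2−7)(2−3) = (−3)·1·(−5)·(−1) = −15 ≡ 11, so v_5 = 11^{−1} = 6 (mod 13).
  v = [10, 3, 11, 9, 6].
Step 2: syndromes of r = [10, 11, 0, 7, 12] (all sums mod 13).
  S_0 = Σ v_i r_i = 10·10 + 3·11 + 11·0 + 9·7 + 6·12 = 268 ≡ 8.
  S_1 = Σ v_i α_i r_i = 10·5·10 + 3·1·11 + 11·7·0 + 9·3·7 + 6·2·12 = 866 ≡ 8.
  α_i^2 mod 13 = [12, 1, 10, 9, 4].
  S_2 = Σ v_i α_i^2 r_i = 10·12·10 + 3·1·11 + 11·10·0 + 9·9·7 + 6·4·12 = 2088 ≡ 8.
  S = (8, 8, 8) ≠ 0, so r is not a codeword (an error is present).
Step 3: locate the error. For a single error e at position i, S_ℓ = v_i·e·α_i^ℓ, so α_err = S_1/S_0.
  S_0^{−1} = 8^{−1} = 5 (mod 13), so α_err = 8·5 = 40 ≡ 1 = α_2. Error position i = 2.
  Consistency check: S_2/S_1 = 8·5 = 40 ≡ 1 = α_err ✓ (single-error assumption holds).
Step 4: error magnitude e = S_0/v_2 = S_0·∏_{j≠2}(α_2 − α_j) = 8·9 = 72 ≡ 7 (mod 13).
Step 5: correct position 2: c_2 = r_2 − e = 11 − 7 ≡ 4 (mod 13). Hence c = [10, 4, 0, 7, 12].
  Check: interpolating c through the α_i gives m(x) = 9 + 8·x (degree < 2) with m(α_i) = c_i for every i, so c is indeed a codeword.


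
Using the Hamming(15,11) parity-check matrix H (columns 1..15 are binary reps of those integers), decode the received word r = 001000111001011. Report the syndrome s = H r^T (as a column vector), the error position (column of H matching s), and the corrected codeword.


s = (1, 0, 0, 0)^T, error position = 8, corrected codeword c = 001000101001011

Compute s = H r^T mod 2 one row at a time:
  s_1 = 1 + 1 + 0 + 0 + 1 + 0 + 1 + 1 = 5 ≡ 1 (mod 2).
  s_2 = 0 + 0 + 0 + 1 + 1 + 0 + 1 + 1 = 4 ≡ 0 (mod 2).
  s_3 = 0 + 1 + 0 + 1 + 0 + 0 + 1 + 1 = 4 ≡ 0 (mod 2).
  s_4 = 0 + 1 + 0 + 1 + 1 + 0 + 0 + 1 = 4 ≡ 0 (mod 2).
s = (1, 0, 0, 0)^T — this equals column 8 of H (binary 1000), so error is at position 8.
Correct: flip bit 8 of r = 001000111001011 to get c = 001000101001011.


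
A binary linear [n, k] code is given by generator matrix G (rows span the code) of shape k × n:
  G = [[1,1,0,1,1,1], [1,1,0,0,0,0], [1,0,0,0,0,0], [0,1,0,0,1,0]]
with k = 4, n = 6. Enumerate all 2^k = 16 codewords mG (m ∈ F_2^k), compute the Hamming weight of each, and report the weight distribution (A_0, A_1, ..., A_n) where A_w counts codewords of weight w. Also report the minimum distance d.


Weight distribution: A_0 = 1, A_1 = 3, A_2 = 4, A_3 = 4, A_4 = 3, A_5 = 1. Minimum distance d = 1.

Enumerate all 2^4 = 16 messages m ∈ F_2^4.
For each, compute codeword c = mG in F_2^6, then tally its weight.
  m = 0000 → c = 000000, weight = 0.
  m = 1000 → c = 110111, weight = 5.
  m = 0100 → c = 110000, weight = 2.
  m = 1100 → c = 000111, weight = 3.
  m = 0010 → c = 100000, weight = 1.
  m = 1010 → c = 010111, weight = 4.
  m = 0110 → c = 010000, weight = 1.
  m = 1110 → c = 100111, weight = 4.
  m = 0001 → c = 010010, weight = 2.
  m = 1001 → c = 100101, weight = 3.
  m = 0101 → c = 100010, weight = 2.
  m = 1101 → c = 010101, weight = 3.
  m = 0011 → c = 110010, weight = 3.
  m = 1011 → c = 000101, weight = 2.
  m = 0111 → c = 000010, weight = 1.
  m = 1111 → c = 110101, weight = 4.
Tally weights:
  weight 0: 1 codewords.
  weight 1: 3 codewords.
  weight 2: 4 codewords.
  weight 3: 4 codewords.
  weight 4: 3 codewords.
  weight 5: 1 codewords.
Minimum distance d = smallest w > 0 with A_w > 0 = 1.
Sanity: Σ A_w = 16 = 2^4 = 16 ✓.


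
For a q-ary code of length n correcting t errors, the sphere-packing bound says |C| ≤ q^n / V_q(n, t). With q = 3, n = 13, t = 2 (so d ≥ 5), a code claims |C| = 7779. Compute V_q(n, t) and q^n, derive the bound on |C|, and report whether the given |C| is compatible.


V_q(n, t) = 339, q^n = 1594323, Hamming bound = 4703, |C| = 7779 > bound (violated).

Step 1: Compute V_q(n, t) = Σ_{j=0}^2 C(n, j) (q−1)^j.
  j = 0: C(13,0)·(2)^0 = 1·1 = 1.
  j = 1: C(13,1)·(2)^1 = 13·2 = 26.
  j = 2: C(13,2)·(2)^2 = 78·4 = 312.
  V_q(n, t) = 1 + 26 + 312 = 339.
Step 2: q^n = 3^13 = 1594323.
Step 3: Hamming bound ⌊q^n / V_q(n,t)⌋ = ⌊1594323/339⌋ = 4703.
Step 4: Compare |C| = 7779 to 4703: violated.
The claimed |C| lies above the Hamming bound, so no 3-ary code of length 13 with d ≥ 5 can have 7779 codewords.


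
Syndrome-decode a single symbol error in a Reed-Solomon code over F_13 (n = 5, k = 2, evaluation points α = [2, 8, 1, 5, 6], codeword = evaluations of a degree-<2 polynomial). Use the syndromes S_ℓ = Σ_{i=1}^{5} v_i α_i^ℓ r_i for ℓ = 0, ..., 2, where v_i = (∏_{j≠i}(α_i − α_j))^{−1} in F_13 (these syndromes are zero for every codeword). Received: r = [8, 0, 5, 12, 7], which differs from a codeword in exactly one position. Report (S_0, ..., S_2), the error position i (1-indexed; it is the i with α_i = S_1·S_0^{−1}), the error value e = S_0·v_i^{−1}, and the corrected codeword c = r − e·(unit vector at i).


S = (6, 4, 7), error at position 4, error magnitude e = 8, c = [8, 0, 5, 4, 7].

Step 1: column multipliers v_i = (∏_{j≠i}(α_i − α_j))^{−1} mod 13.
  i = 1 (α = 2): (2−8)(2−1)(2−5)(2−6) = (−6)·1·(−3)·(−4) = −72 ≡ 6, so v_1 = 6^{−1} = 11 (mod 13).
  i = 2 (α = 8): (8−2)(8−1)(8−5)(8−6) = 6·7·3·2 = 252 ≡ 5, so v_2 = 5^{−1} = 8 (mod 13).
  i = 3 (α = 1): (1−2)(1−8)(1−5)(1−6) = (−1)·(−7)·(−4)·(−5) = 140 ≡ 10, so v_3 = 10^{−1} = 4 (mod 13).
  i = 4 (α = 5): (5−2)(5−8)(5−1)(5−6) = 3·(−3)·4·(−1) = 36 ≡ 10, so v_4 = 10^{−1} = 4 (mod 13).
  i = 5 (α = 6): (6−2)(6−8)(6−1)(6−5) = 4·(−2)·5·1 = −40 ≡ 12, so v_5 = 12^{−1} = 12 (mod 13).
  v = [11, 8, 4, 4, 12].
Step 2: syndromes of r = [8, 0, 5, 12, 7] (all sums mod 13).
  S_0 = Σ v_i r_i = 11·8 + 8·0 + 4·5 + 4·12 + 12·7 = 240 ≡ 6.
  S_1 = Σ v_i α_i r_i = 11·2·8 + 8·8·0 + 4·1·5 + 4·5·12 + 12·6·7 = 940 ≡ 4.
  α_i^2 mod 13 = [4, 12, 1, 12, 10].
  S_2 = Σ v_i α_i^2 r_i = 11·4·8 + 8·12·0 + 4·1·5 + 4·12·12 + 12·10·7 = 1788 ≡ 7.
  S = (6, 4, 7) ≠ 0, so r is not a codeword (an error is present).
Step 3: locate the error. For a single error e at position i, S_ℓ = v_i·e·α_i^ℓ, so α_err = S_1/S_0.
  S_0^{−1} = 6^{−1} = 11 (mod 13), so α_err = 4·11 = 44 ≡ 5 = α_4. Error position i = 4.
  Consistency check: S_2/S_1 = 7·10 = 70 ≡ 5 = α_err ✓ (single-error assumption holds).
Step 4: error magnitude e = S_0/v_4 = S_0·∏_{j≠4}(α_4 − α_j) = 6·10 = 60 ≡ 8 (mod 13).
Step 5: correct position 4: c_4 = r_4 − e = 12 − 8 ≡ 4 (mod 13). Hence c = [8, 0, 5, 4, 7].
  Check: interpolating c through the α_i gives m(x) = 2 + 3·x (degree < 2) with m(α_i) = c_i for every i, so c is indeed a codeword.


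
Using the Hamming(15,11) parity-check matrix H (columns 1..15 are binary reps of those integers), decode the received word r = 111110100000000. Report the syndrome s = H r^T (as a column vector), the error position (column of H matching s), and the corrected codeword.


s = (0, 1, 1, 0)^T, error position = 6, corrected codeword c = 111111100000000

Compute s = H r^T mod 2 one row at a time:
  s_1 = 0 + 0 + 0 + 0 + 0 + 0 + 0 + 0 = 0 ≡ 0 (mod 2).
  s_2 = 1 + 1 + 0 + 1 + 0 + 0 + 0 + 0 = 3 ≡ 1 (mod 2).
  s_3 = 1 + 1 + 0 + 1 + 0 + 0 + 0 + 0 = 3 ≡ 1 (mod 2).
  s_4 = 1 + 1 + 1 + 1 + 0 + 0 + 0 + 0 = 4 ≡ 0 (mod 2).
s = (0, 1, 1, 0)^T — this equals column 6 of H (binary 0110), so error is at position 6.
Correct: flip bit 6 of r = 111110100000000 to get c = 111111100000000.


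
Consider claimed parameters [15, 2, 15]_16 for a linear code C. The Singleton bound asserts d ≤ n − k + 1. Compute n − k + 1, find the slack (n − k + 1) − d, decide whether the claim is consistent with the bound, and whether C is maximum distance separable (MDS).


Singleton RHS = n − k + 1 = 14, slack = -1, bound violated (no such code; not MDS).

Singleton bound: d ≤ n − k + 1.
Here n = 15, k = 2, so n − k + 1 = 14.
Given d = 15, check d ≤ 14: NO.
Slack = (n − k + 1) − d = -1.
The slack is negative: d = 15 exceeds n − k + 1 = 14 by 1, so the Singleton bound is violated and no linear [15, 2, 15]_16 code can exist. In particular it is not MDS (MDS requires d = n − k + 1 exactly).
Description: the claimed parameters are [15, 2, 15]_16; such a code would be impossible (violates the Singleton bound).


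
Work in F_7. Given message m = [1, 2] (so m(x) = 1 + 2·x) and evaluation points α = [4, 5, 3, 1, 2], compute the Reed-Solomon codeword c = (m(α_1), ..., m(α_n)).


c = [2, 4, 0, 3, 5]

Message polynomial: m(x) = 1 + 2·x (mod 7).
For each evaluation point α_i, compute m(α_i) mod 7:
  α_1 = 4: Horner steps 2 → 2, so m(4) = 2.
  α_2 = 5: Horner steps 2 → 4, so m(5) = 4.
  α_3 = 3: Horner steps 2 → 0, so m(3) = 0.
  α_4 = 1: Horner steps 2 → 3, so m(1) = 3.
  α_5 = 2: Horner steps 2 → 5, so m(2) = 5.
Codeword c = [2, 4, 0, 3, 5] ∈ F_7^5.


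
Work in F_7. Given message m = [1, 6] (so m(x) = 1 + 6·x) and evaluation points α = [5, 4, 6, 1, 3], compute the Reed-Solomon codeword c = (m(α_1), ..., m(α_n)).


c = [3, 4, 2, 0, 5]

Message polynomial: m(x) = 1 + 6·x (mod 7).
For each evaluation point α_i, compute m(α_i) mod 7:
  α_1 = 5: Horner steps 6 → 3, so m(5) = 3.
  α_2 = 4: Horner steps 6 → 4, so m(4) = 4.
  α_3 = 6: Horner steps 6 → 2, so m(6) = 2.
  α_4 = 1: Horner steps 6 → 0, so m(1) = 0.
  α_5 = 3: Horner steps 6 → 5, so m(3) = 5.
Codeword c = [3, 4, 2, 0, 5] ∈ F_7^5.


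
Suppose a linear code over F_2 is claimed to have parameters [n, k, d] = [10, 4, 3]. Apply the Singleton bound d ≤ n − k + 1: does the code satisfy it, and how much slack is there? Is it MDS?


Singleton RHS = n − k + 1 = 7, slack = 4, bound satisfied, not MDS.

Singleton bound: d ≤ n − k + 1.
Here n = 10, k = 4, so n − k + 1 = 7.
Given d = 3, check d ≤ 7: YES.
Slack = (n − k + 1) − d = 4.
The code is NOT MDS (slack = 4 > 0).
Description: the claimed parameters are [10, 4, 3]_2; such a code would be non-MDS.


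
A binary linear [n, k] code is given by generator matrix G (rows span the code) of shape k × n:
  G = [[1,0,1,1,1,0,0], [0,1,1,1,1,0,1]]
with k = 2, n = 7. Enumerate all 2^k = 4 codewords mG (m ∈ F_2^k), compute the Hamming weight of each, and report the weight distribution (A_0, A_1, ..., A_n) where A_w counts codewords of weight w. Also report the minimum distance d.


Weight distribution: A_0 = 1, A_3 = 1, A_4 = 1, A_5 = 1. Minimum distance d = 3.

Enumerate all 2^2 = 4 messages m ∈ F_2^2.
For each, compute codeword c = mG in F_2^7, then tally its weight.
  m = 00 → c = 0000000, weight = 0.
  m = 10 → c = 1011100, weight = 4.
  m = 01 → c = 0111101, weight = 5.
  m = 11 → c = 1100001, weight = 3.
Tally weights:
  weight 0: 1 codewords.
  weight 3: 1 codewords.
  weight 4: 1 codewords.
  weight 5: 1 codewords.
Minimum distance d = smallest w > 0 with A_w > 0 = 3.
Sanity: Σ A_w = 4 = 2^2 = 4 ✓.


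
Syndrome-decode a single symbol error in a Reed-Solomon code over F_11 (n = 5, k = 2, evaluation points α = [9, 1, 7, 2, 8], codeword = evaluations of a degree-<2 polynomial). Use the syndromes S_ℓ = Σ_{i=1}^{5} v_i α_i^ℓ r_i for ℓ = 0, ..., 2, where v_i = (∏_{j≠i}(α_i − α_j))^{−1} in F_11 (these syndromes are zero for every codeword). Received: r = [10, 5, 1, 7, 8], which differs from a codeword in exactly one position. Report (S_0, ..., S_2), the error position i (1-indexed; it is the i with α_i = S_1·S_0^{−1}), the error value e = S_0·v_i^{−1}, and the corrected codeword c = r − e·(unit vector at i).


S = (10, 4, 6), error at position 3, error magnitude e = 6, c = [10, 5, 6, 7, 8].

Step 1: column multipliers v_i = (∏_{j≠i}(α_i − α_j))^{−1} mod 11.
  i = 1 (α = 9): (9−1)(9−7)(9−2)(9−8) = 8·2·7·1 = 112 ≡ 2, so v_1 = 2^{−1} = 6 (mod 11).
  i = 2 (α = 1): (1−9)(1−7)(1−2)(1−8) = (−8)·(−6)·(−1)·(−7) = 336 ≡ 6, so v_2 = 6^{−1} = 2 (mod 11).
  i = 3 (α = 7): (7−9)(7−1)(7−2)(7−8) = (−2)·6·5·(−1) = 60 ≡ 5, so v_3 = 5^{−1} = 9 (mod 11).
  i = 4 (α = 2): (2−9)(2−1)(2−7)(2−8) = (−7)·1·(−5)·(−6) = −210 ≡ 10, so v_4 = 10^{−1} = 10 (mod 11).
  i = 5 (α = 8): (8−9)(8−1)(8−7)(8−2) = (−1)·7·1·6 = −42 ≡ 2, so v_5 = 2^{−1} = 6 (mod 11).
  v = [6, 2, 9, 10, 6].
Step 2: syndromes of r = [10, 5, 1, 7, 8] (all sums mod 11).
  S_0 = Σ v_i r_i = 6·10 + 2·5 + 9·1 + 10·7 + 6·8 = 197 ≡ 10.
  S_1 = Σ v_i α_i r_i = 6·9·10 + 2·1·5 + 9·7·1 + 10·2·7 + 6·8·8 = 1137 ≡ 4.
  α_i^2 mod 11 = [4, 1, 5, 4, 9].
  S_2 = Σ v_i α_i^2 r_i = 6·4·10 + 2·1·5 + 9·5·1 + 10·4·7 + 6·9·8 = 1007 ≡ 6.
  S = (10, 4, 6) ≠ 0, so r is not a codeword (an error is present).
Step 3: locate the error. For a single error e at position i, S_ℓ = v_i·e·α_i^ℓ, so α_err = S_1/S_0.
  S_0^{−1} = 10^{−1} = 10 (mod 11), so α_err = 4·10 = 40 ≡ 7 = α_3. Error position i = 3.
  Consistency check: S_2/S_1 = 6·3 = 18 ≡ 7 = α_err ✓ (single-error assumption holds).
Step 4: error magnitude e = S_0/v_3 = S_0·∏_{j≠3}(α_3 − α_j) = 10·5 = 50 ≡ 6 (mod 11).
Step 5: correct position 3: c_3 = r_3 − e = 1 − 6 ≡ 6 (mod 11). Hence c = [10, 5, 6, 7, 8].
  Check: interpolating c through the α_i gives m(x) = 3 + 2·x (degree < 2) with m(α_i) = c_i for every i, so c is indeed a codeword.
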